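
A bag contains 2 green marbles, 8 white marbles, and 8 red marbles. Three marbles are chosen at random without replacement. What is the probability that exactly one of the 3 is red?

One ordering (red drawn first) has probability 8/18 × 10/17 × 9/16 = 720/4896 = 5/34.
There are C(3,1) = 3 such orderings, each equally likely, so P = 3 × 5/34 = 15/34.

15/34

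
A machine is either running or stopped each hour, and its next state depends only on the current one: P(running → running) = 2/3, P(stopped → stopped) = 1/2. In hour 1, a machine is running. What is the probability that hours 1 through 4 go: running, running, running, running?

Hour 1 is given. For each transition, use the conditional probability from the current state:
P(running | running) = 2/3; P(running | running) = 2/3; P(running | running) = 2/3.
P = 2/3 × 2/3 × 2/3 = 8/27.

8/27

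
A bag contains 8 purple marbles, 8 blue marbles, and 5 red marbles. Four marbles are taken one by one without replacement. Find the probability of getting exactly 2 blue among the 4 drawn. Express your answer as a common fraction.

One ordering (blue drawn first) has probability 8/21 × 7/20 × 13/19 × 12/18 = 8736/143640 = 52/855.
There are C(4,2) = 6 such orderings, each equally likely, so P = 6 × 52/855 = 104/285.

104/285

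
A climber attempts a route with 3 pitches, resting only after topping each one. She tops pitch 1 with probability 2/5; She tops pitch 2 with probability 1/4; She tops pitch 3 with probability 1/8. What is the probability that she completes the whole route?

1/80

The events are sequential, so multiply the conditional probabilities:
P = 2/5 × 1/4 × 1/8 = 2/160 = 1/80.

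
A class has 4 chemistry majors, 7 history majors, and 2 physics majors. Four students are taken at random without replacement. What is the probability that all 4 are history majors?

P(all history majors) = 7/13 × 6/12 × 5/11 × 4/10 = 840/17160 = 7/143.

7/143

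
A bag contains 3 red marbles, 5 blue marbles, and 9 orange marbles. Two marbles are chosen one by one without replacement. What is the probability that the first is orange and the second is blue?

45/272

Chain rule:
P = 9/17 × 5/16 = 45/272.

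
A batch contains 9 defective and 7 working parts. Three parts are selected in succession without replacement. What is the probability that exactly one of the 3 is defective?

27/80

One ordering (defective drawn first) has probability 9/16 × 7/15 × 6/14 = 378/3360 = 9/80.
There are C(3,1) = 3 such orderings, each equally likely, so P = 3 × 9/80 = 27/80.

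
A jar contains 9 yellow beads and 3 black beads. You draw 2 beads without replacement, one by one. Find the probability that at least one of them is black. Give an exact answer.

P(no black) = 9/12 × 8/11 = 72/132 = 6/11.
P(at least one) = 1 − 6/11 = 5/11.

5/11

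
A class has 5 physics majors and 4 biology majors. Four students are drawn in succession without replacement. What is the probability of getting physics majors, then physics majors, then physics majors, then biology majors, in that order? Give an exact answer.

5/63

Each draw changes the counts, so multiply the conditional probabilities along the sequence:
P = 5/9 × 4/8 × 3/7 × 4/6 = 240/3024 = 5/63.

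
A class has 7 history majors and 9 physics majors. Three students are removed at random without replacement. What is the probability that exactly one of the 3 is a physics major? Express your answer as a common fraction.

One ordering (a physics major drawn first) has probability 9/16 × 7/15 × 6/14 = 378/3360 = 9/80.
There are C(3,1) = 3 such orderings, each equally likely, so P = 3 × 9/80 = 27/80.

27/80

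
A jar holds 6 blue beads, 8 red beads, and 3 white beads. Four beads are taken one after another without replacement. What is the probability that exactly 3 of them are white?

1/170

One ordering (white drawn first) has probability 3/17 × 2/16 × 1/15 × 14/14 = 84/57120 = 1/680.
There are C(4,3) = 4 such orderings, each equally likely, so P = 4 × 1/680 = 1/170.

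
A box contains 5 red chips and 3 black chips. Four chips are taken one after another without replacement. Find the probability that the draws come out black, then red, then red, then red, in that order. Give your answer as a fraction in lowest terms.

3/28

Each draw changes the counts, so multiply the conditional probabilities along the sequence:
P = 3/8 × 5/7 × 4/6 × 3/5 = 180/1680 = 3/28.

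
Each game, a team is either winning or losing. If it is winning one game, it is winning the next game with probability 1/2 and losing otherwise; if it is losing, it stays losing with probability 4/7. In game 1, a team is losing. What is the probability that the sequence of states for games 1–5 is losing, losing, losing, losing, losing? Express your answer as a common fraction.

256/2401

Game 1 is given. For each transition, use the conditional probability from the current state:
P(losing | losing) = 4/7; P(losing | losing) = 4/7; P(losing | losing) = 4/7; P(losing | losing) = 4/7.
P = 4/7 × 4/7 × 4/7 × 4/7 = 256/2401.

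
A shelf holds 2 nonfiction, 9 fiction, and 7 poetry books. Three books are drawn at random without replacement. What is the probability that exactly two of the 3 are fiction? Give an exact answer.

One ordering (fiction drawn first) has probability 9/18 × 8/17 × 9/16 = 648/4896 = 9/68.
There are C(3,2) = 3 such orderings, each equally likely, so P = 3 × 9/68 = 27/68.

27/68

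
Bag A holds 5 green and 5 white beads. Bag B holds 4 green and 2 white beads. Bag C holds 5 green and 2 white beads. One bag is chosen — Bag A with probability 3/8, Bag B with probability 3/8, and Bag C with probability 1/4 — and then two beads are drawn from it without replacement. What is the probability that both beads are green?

37/105

From Bag A: P(both green) = (5/10)(4/9) = 2/9.
From Bag B: P(both green) = (4/6)(3/5) = 2/5.
From Bag C: P(both green) = (5/7)(4/6) = 10/21.
Total probability = (3/8)(2/9) + (3/8)(2/5) + (1/4)(10/21) = 37/105.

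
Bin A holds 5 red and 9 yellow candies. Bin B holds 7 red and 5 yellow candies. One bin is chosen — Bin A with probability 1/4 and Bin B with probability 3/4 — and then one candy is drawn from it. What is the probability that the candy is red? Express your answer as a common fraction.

59/112

From Bin A: P(red) = 5/14.
From Bin B: P(red) = 7/12.
Total probability = (1/4)(5/14) + (3/4)(7/12) = 59/112.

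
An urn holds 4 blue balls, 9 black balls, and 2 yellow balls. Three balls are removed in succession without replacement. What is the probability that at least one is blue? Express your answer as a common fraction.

P(no blue) = 11/15 × 10/14 × 9/13 = 990/2730 = 33/91.
P(at least one) = 1 − 33/91 = 58/91.

58/91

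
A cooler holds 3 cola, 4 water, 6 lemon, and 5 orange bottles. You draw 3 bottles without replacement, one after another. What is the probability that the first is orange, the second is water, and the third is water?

5/408

Multiply the probability of each draw given the previous ones:
P = 5/18 × 4/17 × 3/16 = 60/4896 = 5/408.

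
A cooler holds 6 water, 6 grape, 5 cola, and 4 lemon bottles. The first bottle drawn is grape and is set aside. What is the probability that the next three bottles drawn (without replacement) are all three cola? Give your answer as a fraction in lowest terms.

1/114

With the first bottle removed, 5 cola remain out of 20.
P = 5/20 × 4/19 × 3/18 = 60/6840 = 1/114.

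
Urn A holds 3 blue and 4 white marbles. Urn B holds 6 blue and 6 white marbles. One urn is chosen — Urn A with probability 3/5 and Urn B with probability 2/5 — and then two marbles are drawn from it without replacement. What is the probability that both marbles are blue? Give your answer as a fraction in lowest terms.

From Urn A: P(both blue) = (3/7)(2/6) = 1/7.
From Urn B: P(both blue) = (6/12)(5/11) = 5/22.
Total probability = (3/5)(1/7) + (2/5)(5/22) = 68/385.

68/385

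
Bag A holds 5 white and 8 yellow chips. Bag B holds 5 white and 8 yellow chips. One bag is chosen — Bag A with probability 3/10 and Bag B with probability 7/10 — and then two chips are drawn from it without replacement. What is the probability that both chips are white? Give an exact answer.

5/39

From Bag A: P(both white) = (5/13)(4/12) = 5/39.
From Bag B: P(both white) = (5/13)(4/12) = 5/39.
Total probability = (3/10)(5/39) + (7/10)(5/39) = 5/39.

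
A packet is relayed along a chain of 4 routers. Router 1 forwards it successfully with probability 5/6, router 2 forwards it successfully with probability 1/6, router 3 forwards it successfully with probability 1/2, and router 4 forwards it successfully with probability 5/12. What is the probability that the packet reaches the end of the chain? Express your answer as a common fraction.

25/864

Each stage is reached only if all earlier stages succeed, so
P = 5/6 × 1/6 × 1/2 × 5/12 = 25/864.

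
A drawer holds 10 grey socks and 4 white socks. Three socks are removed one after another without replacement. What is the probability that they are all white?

1/91

P(every draw is white) = 4/14 × 3/13 × 2/12 = 24/2184 = 1/91.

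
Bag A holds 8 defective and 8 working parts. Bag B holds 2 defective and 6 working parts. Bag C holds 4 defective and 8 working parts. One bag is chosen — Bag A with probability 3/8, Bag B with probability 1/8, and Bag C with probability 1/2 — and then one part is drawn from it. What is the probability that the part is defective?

37/96

From Bag A: P(defective) = 8/16.
From Bag B: P(defective) = 2/8.
From Bag C: P(defective) = 4/12.
Total probability = (3/8)(8/16) + (1/8)(2/8) + (1/2)(4/12) = 37/96.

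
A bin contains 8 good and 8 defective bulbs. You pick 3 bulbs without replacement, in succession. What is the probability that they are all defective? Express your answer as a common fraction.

1/10

P(every draw is defective) = 8/16 × 7/15 × 6/14 = 336/3360 = 1/10.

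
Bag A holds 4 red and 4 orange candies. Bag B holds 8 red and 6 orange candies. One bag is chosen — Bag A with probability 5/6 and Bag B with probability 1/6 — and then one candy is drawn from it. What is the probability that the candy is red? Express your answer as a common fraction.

43/84

From Bag A: P(red) = 4/8.
From Bag B: P(red) = 8/14.
Total probability = (5/6)(4/8) + (1/6)(8/14) = 43/84.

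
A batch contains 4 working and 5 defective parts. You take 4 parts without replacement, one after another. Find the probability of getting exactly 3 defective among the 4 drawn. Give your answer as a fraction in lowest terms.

One ordering (defective drawn first) has probability 5/9 × 4/8 × 3/7 × 4/6 = 240/3024 = 5/63.
There are C(4,3) = 4 such orderings, each equally likely, so P = 4 × 5/63 = 20/63.

20/63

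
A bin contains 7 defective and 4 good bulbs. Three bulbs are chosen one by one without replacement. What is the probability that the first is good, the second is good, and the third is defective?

14/165

Each draw changes the counts, so multiply the conditional probabilities along the sequence:
P = 4/11 × 3/10 × 7/9 = 84/990 = 14/165.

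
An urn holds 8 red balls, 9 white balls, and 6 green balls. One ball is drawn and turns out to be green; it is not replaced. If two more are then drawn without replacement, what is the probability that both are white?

12/77

With the first ball removed, 9 white remain out of 22.
P = 9/22 × 8/21 = 72/462 = 12/77.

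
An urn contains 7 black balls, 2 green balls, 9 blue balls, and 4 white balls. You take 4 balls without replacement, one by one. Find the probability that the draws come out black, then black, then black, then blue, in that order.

9/836

Multiply the probability of each draw given the previous ones:
P = 7/22 × 6/21 × 5/20 × 9/19 = 1890/175560 = 9/836.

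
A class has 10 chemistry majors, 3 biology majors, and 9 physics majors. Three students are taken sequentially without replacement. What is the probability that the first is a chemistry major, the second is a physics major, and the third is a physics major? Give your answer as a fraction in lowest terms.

6/77

Chain rule:
P = 10/22 × 9/21 × 8/20 = 720/9240 = 6/77.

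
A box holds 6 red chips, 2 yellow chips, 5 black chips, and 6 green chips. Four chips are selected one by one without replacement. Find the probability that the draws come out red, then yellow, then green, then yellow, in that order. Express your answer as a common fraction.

Each draw changes the counts, so multiply the conditional probabilities along the sequence:
P = 6/19 × 2/18 × 6/17 × 1/16 = 72/93024 = 1/1292.

1/1292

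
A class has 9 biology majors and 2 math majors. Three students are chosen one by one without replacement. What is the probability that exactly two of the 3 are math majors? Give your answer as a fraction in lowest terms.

3/55

One ordering (math majors drawn first) has probability 2/11 × 1/10 × 9/9 = 18/990 = 1/55.
There are C(3,2) = 3 such orderings, each equally likely, so P = 3 × 1/55 = 3/55.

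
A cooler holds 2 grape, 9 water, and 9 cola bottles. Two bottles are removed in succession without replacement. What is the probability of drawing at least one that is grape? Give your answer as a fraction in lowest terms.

37/190

P(no grape) = 18/20 × 17/19 = 306/380 = 153/190.
P(at least one) = 1 − 153/190 = 37/190.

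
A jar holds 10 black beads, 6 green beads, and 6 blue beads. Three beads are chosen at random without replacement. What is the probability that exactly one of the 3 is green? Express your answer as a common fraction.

One ordering (green drawn first) has probability 6/22 × 16/21 × 15/20 = 1440/9240 = 12/77.
There are C(3,1) = 3 such orderings, each equally likely, so P = 3 × 12/77 = 36/77.

36/77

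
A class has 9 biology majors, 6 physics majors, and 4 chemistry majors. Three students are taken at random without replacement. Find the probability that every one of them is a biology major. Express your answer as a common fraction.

28/323

P(all biology majors) = 9/19 × 8/18 × 7/17 = 504/5814 = 28/323.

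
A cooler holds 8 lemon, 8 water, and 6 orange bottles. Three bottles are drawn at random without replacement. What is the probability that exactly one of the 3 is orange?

36/77

One ordering (orange drawn first) has probability 6/22 × 16/21 × 15/20 = 1440/9240 = 12/77.
There are C(3,1) = 3 such orderings, each equally likely, so P = 3 × 12/77 = 36/77.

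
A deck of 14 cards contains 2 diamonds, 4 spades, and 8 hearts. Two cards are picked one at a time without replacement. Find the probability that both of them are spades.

P(every draw is a spade) = 4/14 × 3/13 = 12/182 = 6/91.

6/91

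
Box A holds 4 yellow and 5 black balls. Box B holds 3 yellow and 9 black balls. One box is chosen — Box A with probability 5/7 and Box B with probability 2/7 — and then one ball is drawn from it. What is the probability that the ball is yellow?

From Box A: P(yellow) = 4/9.
From Box B: P(yellow) = 3/12.
Total probability = (5/7)(4/9) + (2/7)(3/12) = 7/18.

7/18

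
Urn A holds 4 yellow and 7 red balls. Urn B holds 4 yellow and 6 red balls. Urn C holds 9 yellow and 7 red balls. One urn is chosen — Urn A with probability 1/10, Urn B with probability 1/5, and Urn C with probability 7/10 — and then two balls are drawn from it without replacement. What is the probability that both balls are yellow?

From Urn A: P(both yellow) = (4/11)(3/10) = 6/55.
From Urn B: P(both yellow) = (4/10)(3/9) = 2/15.
From Urn C: P(both yellow) = (9/16)(8/15) = 3/10.
Total probability = (1/10)(6/55) + (1/5)(2/15) + (7/10)(3/10) = 817/3300.

817/3300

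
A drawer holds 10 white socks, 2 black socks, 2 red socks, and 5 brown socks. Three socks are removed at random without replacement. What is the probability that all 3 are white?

40/323

P = 10/19 × 9/18 × 8/17 = 720/5814 = 40/323.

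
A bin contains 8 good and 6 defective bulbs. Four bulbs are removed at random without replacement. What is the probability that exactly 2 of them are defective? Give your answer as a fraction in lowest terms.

60/143

One ordering (defective drawn first) has probability 6/14 × 5/13 × 8/12 × 7/11 = 1680/24024 = 10/143.
There are C(4,2) = 6 such orderings, each equally likely, so P = 6 × 10/143 = 60/143.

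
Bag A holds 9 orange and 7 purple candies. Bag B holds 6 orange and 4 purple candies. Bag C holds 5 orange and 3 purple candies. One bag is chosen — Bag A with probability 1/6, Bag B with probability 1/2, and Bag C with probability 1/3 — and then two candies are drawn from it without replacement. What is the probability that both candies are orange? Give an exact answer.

47/140

From Bag A: P(both orange) = (9/16)(8/15) = 3/10.
From Bag B: P(both orange) = (6/10)(5/9) = 1/3.
From Bag C: P(both orange) = (5/8)(4/7) = 5/14.
Total probability = (1/6)(3/10) + (1/2)(1/3) + (1/3)(5/14) = 47/140.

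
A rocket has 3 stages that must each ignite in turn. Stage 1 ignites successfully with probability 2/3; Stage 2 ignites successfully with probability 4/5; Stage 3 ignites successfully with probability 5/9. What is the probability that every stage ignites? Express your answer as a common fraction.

The events are sequential, so multiply the conditional probabilities:
P = 2/3 × 4/5 × 5/9 = 40/135 = 8/27.

8/27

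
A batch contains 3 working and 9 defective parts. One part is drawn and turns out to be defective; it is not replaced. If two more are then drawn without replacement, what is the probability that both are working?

With the first part removed, 3 working remain out of 11.
P = 3/11 × 2/10 = 6/110 = 3/55.

3/55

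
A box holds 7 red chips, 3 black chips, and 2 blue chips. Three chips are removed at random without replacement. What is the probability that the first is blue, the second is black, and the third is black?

Each draw changes the counts, so multiply the conditional probabilities along the sequence:
P = 2/12 × 3/11 × 2/10 = 12/1320 = 1/110.

1/110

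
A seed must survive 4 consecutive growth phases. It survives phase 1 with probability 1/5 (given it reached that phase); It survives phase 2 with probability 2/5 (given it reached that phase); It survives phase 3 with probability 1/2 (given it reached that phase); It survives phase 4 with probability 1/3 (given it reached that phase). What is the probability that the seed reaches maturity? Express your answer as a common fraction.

Each stage is reached only if all earlier stages succeed, so
P = 1/5 × 2/5 × 1/2 × 1/3 = 2/150 = 1/75.

1/75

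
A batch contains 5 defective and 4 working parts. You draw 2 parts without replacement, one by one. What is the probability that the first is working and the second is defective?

Multiply the probability of each draw given the previous ones:
P = 4/9 × 5/8 = 20/72 = 5/18.

5/18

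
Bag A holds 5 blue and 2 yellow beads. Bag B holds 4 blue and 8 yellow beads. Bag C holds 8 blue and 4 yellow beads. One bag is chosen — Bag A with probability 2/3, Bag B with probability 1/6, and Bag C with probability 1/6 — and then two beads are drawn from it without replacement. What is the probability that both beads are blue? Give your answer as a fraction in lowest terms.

From Bag A: P(both blue) = (5/7)(4/6) = 10/21.
From Bag B: P(both blue) = (4/12)(3/11) = 1/11.
From Bag C: P(both blue) = (8/12)(7/11) = 14/33.
Total probability = (2/3)(10/21) + (1/6)(1/11) + (1/6)(14/33) = 559/1386.

559/1386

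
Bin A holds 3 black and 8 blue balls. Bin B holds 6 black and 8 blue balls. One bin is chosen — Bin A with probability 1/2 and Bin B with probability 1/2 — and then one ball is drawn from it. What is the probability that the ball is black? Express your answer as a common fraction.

From Bin A: P(black) = 3/11.
From Bin B: P(black) = 6/14.
Total probability = (1/2)(3/11) + (1/2)(6/14) = 27/77.

27/77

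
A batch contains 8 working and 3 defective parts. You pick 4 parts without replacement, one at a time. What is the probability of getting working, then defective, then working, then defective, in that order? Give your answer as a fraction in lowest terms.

7/165

Each draw changes the counts, so multiply the conditional probabilities along the sequence:
P = 8/11 × 3/10 × 7/9 × 2/8 = 336/7920 = 7/165.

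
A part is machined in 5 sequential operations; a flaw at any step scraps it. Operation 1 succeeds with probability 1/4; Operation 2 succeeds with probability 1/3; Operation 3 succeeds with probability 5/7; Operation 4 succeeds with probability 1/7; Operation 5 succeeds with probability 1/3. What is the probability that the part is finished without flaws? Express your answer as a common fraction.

Each stage is reached only if all earlier stages succeed, so
P = 1/4 × 1/3 × 5/7 × 1/7 × 1/3 = 5/1764.

5/1764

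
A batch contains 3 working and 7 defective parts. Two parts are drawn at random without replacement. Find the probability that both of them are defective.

P = 7/10 × 6/9 = 42/90 = 7/15.

7/15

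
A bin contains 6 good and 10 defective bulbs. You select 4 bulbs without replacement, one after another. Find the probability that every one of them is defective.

3/26

P(all defective) = 10/16 × 9/15 × 8/14 × 7/13 = 5040/43680 = 3/26.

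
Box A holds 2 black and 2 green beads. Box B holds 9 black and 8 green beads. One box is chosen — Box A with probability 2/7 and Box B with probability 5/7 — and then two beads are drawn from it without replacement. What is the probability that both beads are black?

169/714

From Box A: P(both black) = (2/4)(1/3) = 1/6.
From Box B: P(both black) = (9/17)(8/16) = 9/34.
Total probability = (2/7)(1/6) + (5/7)(9/34) = 169/714.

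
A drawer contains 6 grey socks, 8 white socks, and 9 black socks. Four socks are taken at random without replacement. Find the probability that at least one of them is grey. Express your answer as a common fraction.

185/253

P(no grey) = 17/23 × 16/22 × 15/21 × 14/20 = 57120/212520 = 68/253.
P(at least one) = 1 − 68/253 = 185/253.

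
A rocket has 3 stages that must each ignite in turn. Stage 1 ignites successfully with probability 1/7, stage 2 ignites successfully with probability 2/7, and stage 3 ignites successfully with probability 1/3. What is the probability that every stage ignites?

Each stage is reached only if all earlier stages succeed, so
P = 1/7 × 2/7 × 1/3 = 2/147.

2/147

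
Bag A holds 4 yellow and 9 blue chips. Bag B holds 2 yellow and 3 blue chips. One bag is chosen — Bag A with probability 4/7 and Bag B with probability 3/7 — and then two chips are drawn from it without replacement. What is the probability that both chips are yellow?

From Bag A: P(both yellow) = (4/13)(3/12) = 1/13.
From Bag B: P(both yellow) = (2/5)(1/4) = 1/10.
Total probability = (4/7)(1/13) + (3/7)(1/10) = 79/910.

79/910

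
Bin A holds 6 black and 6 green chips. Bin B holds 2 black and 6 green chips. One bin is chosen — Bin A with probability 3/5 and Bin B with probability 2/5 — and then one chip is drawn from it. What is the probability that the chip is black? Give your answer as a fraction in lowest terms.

2/5

From Bin A: P(black) = 6/12.
From Bin B: P(black) = 2/8.
Total probability = (3/5)(6/12) + (2/5)(2/8) = 2/5.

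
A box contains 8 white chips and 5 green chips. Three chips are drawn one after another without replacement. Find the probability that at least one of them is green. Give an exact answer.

P(no green) = 8/13 × 7/12 × 6/11 = 336/1716 = 28/143.
P(at least one) = 1 − 28/143 = 115/143.

115/143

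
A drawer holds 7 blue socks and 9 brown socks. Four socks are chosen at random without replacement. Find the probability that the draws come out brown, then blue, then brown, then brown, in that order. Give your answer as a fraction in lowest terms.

21/260

Multiply the probability of each draw given the previous ones:
P = 9/16 × 7/15 × 8/14 × 7/13 = 3528/43680 = 21/260.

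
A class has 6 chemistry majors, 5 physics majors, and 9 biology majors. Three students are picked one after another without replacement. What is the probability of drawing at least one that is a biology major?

65/76

P(no biology majors) = 11/20 × 10/19 × 9/18 = 990/6840 = 11/76.
P(at least one) = 1 − 11/76 = 65/76.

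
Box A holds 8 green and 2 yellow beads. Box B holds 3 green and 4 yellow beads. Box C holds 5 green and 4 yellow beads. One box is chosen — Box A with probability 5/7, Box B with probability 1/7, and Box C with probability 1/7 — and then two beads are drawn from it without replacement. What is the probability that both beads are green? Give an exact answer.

From Box A: P(both green) = (8/10)(7/9) = 28/45.
From Box B: P(both green) = (3/7)(2/6) = 1/7.
From Box C: P(both green) = (5/9)(4/8) = 5/18.
Total probability = (5/7)(28/45) + (1/7)(1/7) + (1/7)(5/18) = 445/882.

445/882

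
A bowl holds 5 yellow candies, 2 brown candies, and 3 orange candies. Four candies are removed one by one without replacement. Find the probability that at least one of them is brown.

2/3

P(no brown) = 8/10 × 7/9 × 6/8 × 5/7 = 1680/5040 = 1/3.
P(at least one) = 1 − 1/3 = 2/3.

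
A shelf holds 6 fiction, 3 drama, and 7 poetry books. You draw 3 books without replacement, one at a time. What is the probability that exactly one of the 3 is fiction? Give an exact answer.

One ordering (fiction drawn first) has probability 6/16 × 10/15 × 9/14 = 540/3360 = 9/56.
There are C(3,1) = 3 such orderings, each equally likely, so P = 3 × 9/56 = 27/56.

27/56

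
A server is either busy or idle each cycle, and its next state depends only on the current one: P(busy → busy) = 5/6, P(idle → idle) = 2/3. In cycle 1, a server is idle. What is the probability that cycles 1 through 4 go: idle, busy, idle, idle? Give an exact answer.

1/27

Cycle 1 is given. For each transition, use the conditional probability from the current state:
P(busy | idle) = 1/3; P(idle | busy) = 1/6; P(idle | idle) = 2/3.
P = 1/3 × 1/6 × 2/3 = 2/54 = 1/27.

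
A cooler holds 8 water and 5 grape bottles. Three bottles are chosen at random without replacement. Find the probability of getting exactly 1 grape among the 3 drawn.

One ordering (grape drawn first) has probability 5/13 × 8/12 × 7/11 = 280/1716 = 70/429.
There are C(3,1) = 3 such orderings, each equally likely, so P = 3 × 70/429 = 70/143.

70/143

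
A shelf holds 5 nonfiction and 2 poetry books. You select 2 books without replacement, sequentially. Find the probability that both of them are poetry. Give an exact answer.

P(all poetry) = 2/7 × 1/6 = 2/42 = 1/21.

1/21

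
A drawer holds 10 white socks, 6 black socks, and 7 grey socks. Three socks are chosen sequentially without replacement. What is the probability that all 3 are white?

P = 10/23 × 9/22 × 8/21 = 720/10626 = 120/1771.

120/1771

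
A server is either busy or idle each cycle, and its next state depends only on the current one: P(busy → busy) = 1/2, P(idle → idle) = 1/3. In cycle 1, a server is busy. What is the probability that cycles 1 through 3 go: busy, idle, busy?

Cycle 1 is given. For each transition, use the conditional probability from the current state:
P(idle | busy) = 1/2; P(busy | idle) = 2/3.
P = 1/2 × 2/3 = 2/6 = 1/3.

1/3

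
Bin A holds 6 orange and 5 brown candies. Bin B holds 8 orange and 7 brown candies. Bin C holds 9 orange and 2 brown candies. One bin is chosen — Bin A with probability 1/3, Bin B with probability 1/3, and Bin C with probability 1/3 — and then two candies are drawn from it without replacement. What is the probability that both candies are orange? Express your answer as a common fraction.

From Bin A: P(both orange) = (6/11)(5/10) = 3/11.
From Bin B: P(both orange) = (8/15)(7/14) = 4/15.
From Bin C: P(both orange) = (9/11)(8/10) = 36/55.
Total probability = (1/3)(3/11) + (1/3)(4/15) + (1/3)(36/55) = 197/495.

197/495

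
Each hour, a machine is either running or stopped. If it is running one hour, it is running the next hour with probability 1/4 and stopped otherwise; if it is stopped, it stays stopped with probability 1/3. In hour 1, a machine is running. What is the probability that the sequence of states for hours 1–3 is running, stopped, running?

Hour 1 is given. For each transition, use the conditional probability from the current state:
P(stopped | running) = 3/4; P(running | stopped) = 2/3.
P = 3/4 × 2/3 = 6/12 = 1/2.

1/2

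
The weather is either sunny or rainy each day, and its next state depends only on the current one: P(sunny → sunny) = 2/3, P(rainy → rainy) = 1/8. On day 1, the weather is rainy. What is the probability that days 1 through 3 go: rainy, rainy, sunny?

Day 1 is given. For each transition, use the conditional probability from the current state:
P(rainy | rainy) = 1/8; P(sunny | rainy) = 7/8.
P = 1/8 × 7/8 = 7/64.

7/64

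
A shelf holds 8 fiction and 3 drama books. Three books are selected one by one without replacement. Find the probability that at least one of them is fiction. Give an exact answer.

164/165

P(no fiction) = 3/11 × 2/10 × 1/9 = 6/990 = 1/165.
P(at least one) = 1 − 1/165 = 164/165.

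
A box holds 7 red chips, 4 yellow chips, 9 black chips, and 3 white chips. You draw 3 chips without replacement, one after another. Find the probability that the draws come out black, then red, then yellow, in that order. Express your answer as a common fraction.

Multiply the probability of each draw given the previous ones:
P = 9/23 × 7/22 × 4/21 = 252/10626 = 6/253.

6/253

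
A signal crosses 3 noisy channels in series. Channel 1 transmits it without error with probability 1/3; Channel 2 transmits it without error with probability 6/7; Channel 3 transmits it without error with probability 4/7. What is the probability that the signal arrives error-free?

The events are sequential, so multiply the conditional probabilities:
P = 1/3 × 6/7 × 4/7 = 24/147 = 8/49.

8/49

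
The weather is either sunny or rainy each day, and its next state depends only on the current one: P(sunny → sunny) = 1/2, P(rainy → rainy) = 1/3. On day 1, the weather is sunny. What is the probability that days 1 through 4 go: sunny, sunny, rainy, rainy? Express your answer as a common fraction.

Day 1 is given. For each transition, use the conditional probability from the current state:
P(sunny | sunny) = 1/2; P(rainy | sunny) = 1/2; P(rainy | rainy) = 1/3.
P = 1/2 × 1/2 × 1/3 = 1/12.

1/12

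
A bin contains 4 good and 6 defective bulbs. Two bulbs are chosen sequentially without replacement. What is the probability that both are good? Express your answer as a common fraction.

P = 4/10 × 3/9 = 12/90 = 2/15.

2/15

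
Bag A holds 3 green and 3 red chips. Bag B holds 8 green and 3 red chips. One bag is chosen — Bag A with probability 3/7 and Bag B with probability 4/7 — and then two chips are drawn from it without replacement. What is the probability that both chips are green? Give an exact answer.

From Bag A: P(both green) = (3/6)(2/5) = 1/5.
From Bag B: P(both green) = (8/11)(7/10) = 28/55.
Total probability = (3/7)(1/5) + (4/7)(28/55) = 29/77.

29/77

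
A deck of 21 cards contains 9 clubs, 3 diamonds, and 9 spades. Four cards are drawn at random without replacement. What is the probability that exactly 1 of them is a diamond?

272/665

One ordering (a diamond drawn first) has probability 3/21 × 18/20 × 17/19 × 16/18 = 14688/143640 = 68/665.
There are C(4,1) = 4 such orderings, each equally likely, so P = 4 × 68/665 = 272/665.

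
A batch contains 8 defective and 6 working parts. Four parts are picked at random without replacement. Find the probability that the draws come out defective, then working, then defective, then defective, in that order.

12/143

Each draw changes the counts, so multiply the conditional probabilities along the sequence:
P = 8/14 × 6/13 × 7/12 × 6/11 = 2016/24024 = 12/143.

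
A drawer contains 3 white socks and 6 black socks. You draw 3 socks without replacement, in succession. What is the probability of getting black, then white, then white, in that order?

Chain rule:
P = 6/9 × 3/8 × 2/7 = 36/504 = 1/14.

1/14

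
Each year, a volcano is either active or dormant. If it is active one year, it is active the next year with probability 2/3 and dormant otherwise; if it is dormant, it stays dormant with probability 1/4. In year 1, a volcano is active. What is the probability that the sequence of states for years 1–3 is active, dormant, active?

Year 1 is given. For each transition, use the conditional probability from the current state:
P(dormant | active) = 1/3; P(active | dormant) = 3/4.
P = 1/3 × 3/4 = 3/12 = 1/4.

1/4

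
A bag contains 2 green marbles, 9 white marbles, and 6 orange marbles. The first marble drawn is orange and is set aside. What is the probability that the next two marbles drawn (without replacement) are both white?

With the first marble removed, 9 white remain out of 16.
P = 9/16 × 8/15 = 72/240 = 3/10.

3/10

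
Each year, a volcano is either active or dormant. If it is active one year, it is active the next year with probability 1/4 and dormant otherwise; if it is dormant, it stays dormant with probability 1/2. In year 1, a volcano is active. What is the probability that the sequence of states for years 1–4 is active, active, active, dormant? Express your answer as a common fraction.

3/64

Year 1 is given. For each transition, use the conditional probability from the current state:
P(active | active) = 1/4; P(active | active) = 1/4; P(dormant | active) = 3/4.
P = 1/4 × 1/4 × 3/4 = 3/64.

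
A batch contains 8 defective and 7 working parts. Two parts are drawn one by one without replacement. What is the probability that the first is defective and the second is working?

4/15

Each draw changes the counts, so multiply the conditional probabilities along the sequence:
P = 8/15 × 7/14 = 56/210 = 4/15.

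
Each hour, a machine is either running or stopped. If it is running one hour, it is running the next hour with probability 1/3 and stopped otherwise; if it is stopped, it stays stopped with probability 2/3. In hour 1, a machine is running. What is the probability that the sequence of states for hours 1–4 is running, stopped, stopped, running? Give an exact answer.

4/27

Hour 1 is given. For each transition, use the conditional probability from the current state:
P(stopped | running) = 2/3; P(stopped | stopped) = 2/3; P(running | stopped) = 1/3.
P = 2/3 × 2/3 × 1/3 = 4/27.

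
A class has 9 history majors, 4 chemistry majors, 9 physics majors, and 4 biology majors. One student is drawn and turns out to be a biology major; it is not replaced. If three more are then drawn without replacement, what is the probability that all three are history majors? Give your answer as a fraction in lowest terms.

With the first student removed, 9 history majors remain out of 25.
P = 9/25 × 8/24 × 7/23 = 504/13800 = 21/575.

21/575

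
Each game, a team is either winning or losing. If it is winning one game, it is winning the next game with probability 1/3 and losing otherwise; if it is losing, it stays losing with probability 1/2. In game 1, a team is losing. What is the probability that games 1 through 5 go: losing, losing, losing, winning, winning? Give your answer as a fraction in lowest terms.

1/24

Game 1 is given. For each transition, use the conditional probability from the current state:
P(losing | losing) = 1/2; P(losing | losing) = 1/2; P(winning | losing) = 1/2; P(winning | winning) = 1/3.
P = 1/2 × 1/2 × 1/2 × 1/3 = 1/24.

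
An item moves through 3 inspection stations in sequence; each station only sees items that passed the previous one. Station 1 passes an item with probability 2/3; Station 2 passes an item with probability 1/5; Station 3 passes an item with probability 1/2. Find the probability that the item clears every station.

Multiplying along the chain,
P = 2/3 × 1/5 × 1/2 = 2/30 = 1/15.

1/15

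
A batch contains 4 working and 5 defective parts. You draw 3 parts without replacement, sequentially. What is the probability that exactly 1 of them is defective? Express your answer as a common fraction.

One ordering (defective drawn first) has probability 5/9 × 4/8 × 3/7 = 60/504 = 5/42.
There are C(3,1) = 3 such orderings, each equally likely, so P = 3 × 5/42 = 5/14.

5/14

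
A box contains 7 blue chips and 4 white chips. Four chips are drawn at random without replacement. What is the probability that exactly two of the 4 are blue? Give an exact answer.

21/55

One ordering (blue drawn first) has probability 7/11 × 6/10 × 4/9 × 3/8 = 504/7920 = 7/110.
There are C(4,2) = 6 such orderings, each equally likely, so P = 6 × 7/110 = 21/55.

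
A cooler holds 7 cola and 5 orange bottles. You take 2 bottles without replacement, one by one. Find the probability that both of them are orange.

5/33

P(every draw is orange) = 5/12 × 4/11 = 20/132 = 5/33.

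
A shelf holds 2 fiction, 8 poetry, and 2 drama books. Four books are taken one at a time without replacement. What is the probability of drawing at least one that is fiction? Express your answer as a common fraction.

19/33

P(no fiction) = 10/12 × 9/11 × 8/10 × 7/9 = 5040/11880 = 14/33.
P(at least one) = 1 − 14/33 = 19/33.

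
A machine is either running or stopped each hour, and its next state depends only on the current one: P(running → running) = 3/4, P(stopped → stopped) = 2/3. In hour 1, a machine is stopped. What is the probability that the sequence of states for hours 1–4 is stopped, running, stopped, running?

1/36

Hour 1 is given. For each transition, use the conditional probability from the current state:
P(running | stopped) = 1/3; P(stopped | running) = 1/4; P(running | stopped) = 1/3.
P = 1/3 × 1/4 × 1/3 = 1/36.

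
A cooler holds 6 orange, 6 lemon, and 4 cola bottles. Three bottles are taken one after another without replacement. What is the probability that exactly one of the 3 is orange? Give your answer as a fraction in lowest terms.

One ordering (orange drawn first) has probability 6/16 × 10/15 × 9/14 = 540/3360 = 9/56.
There are C(3,1) = 3 such orderings, each equally likely, so P = 3 × 9/56 = 27/56.

27/56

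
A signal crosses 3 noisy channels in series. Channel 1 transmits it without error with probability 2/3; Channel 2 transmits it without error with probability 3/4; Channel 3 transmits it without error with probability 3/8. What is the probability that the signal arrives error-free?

The events are sequential, so multiply the conditional probabilities:
P = 2/3 × 3/4 × 3/8 = 18/96 = 3/16.

3/16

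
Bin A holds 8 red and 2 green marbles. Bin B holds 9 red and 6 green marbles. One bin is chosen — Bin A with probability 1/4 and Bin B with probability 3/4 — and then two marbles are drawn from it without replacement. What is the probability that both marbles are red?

26/63

From Bin A: P(both red) = (8/10)(7/9) = 28/45.
From Bin B: P(both red) = (9/15)(8/14) = 12/35.
Total probability = (1/4)(28/45) + (3/4)(12/35) = 26/63.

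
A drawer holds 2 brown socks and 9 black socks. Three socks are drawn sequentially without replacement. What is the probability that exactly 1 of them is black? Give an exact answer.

3/55

One ordering (black drawn first) has probability 9/11 × 2/10 × 1/9 = 18/990 = 1/55.
There are C(3,1) = 3 such orderings, each equally likely, so P = 3 × 1/55 = 3/55.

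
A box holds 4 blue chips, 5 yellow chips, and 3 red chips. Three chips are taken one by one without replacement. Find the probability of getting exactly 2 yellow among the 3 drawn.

One ordering (yellow drawn first) has probability 5/12 × 4/11 × 7/10 = 140/1320 = 7/66.
There are C(3,2) = 3 such orderings, each equally likely, so P = 3 × 7/66 = 7/22.

7/22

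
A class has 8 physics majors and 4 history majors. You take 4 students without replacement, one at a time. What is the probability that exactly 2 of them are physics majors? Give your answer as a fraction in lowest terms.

One ordering (physics majors drawn first) has probability 8/12 × 7/11 × 4/10 × 3/9 = 672/11880 = 28/495.
There are C(4,2) = 6 such orderings, each equally likely, so P = 6 × 28/495 = 56/165.

56/165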